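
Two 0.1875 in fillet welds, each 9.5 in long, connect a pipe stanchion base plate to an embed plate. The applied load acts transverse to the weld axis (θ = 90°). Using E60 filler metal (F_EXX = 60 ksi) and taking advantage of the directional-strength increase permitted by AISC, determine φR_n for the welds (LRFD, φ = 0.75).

φR_n ≈ 102 kips

t_e = 0.707 × 0.1875 = 0.1326 in; A_we = 0.1326 × 19 = 2.519 in².
Directional factor: 1.0 + 0.5 sin^1.5(90°) = 1.5.
F_nw = 0.6 × 60 × 1.5 = 54 ksi.
φR_n = 0.75 × 54 × 2.519 = 102 kips.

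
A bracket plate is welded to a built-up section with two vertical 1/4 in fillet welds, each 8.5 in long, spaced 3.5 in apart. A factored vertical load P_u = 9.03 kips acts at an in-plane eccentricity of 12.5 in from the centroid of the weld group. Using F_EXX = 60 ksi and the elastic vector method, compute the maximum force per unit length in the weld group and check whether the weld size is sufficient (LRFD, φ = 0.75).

f_max ≈ 3.6 kip/in; adequate

Total weld length L_w = 17 in. Treat welds as unit-width lines.
Polar moment about centroid: J = 2[d³/12 + d(b/2)²] = 2[8.5³/12 + 8.5×1.75²] = 154.4 in³.
Direct shear f_v = P/L_w = 9.03 / 17 = 0.5312 kip/in (vertical).
Torsion M = P·e = 9.03 × 12.5 = 112.87 kip·in.
Critical point at (x, y) = (1.75, 4.25) from centroid. f_tx = M·y/J = 3.107 kip/in; f_ty = M·x/J = 1.279 kip/in.
Resultant f_max = √[f_tx² + (f_v + f_ty)²] = √[3.107² + (0.5312 + 1.279)²] = 3.596 kip/in.
Capacity per unit length: φr_n = 0.75 × 0.6 × 60 × (0.707 × 0.25) = 4.772 kip/in.
3.596 ≤ 4.772 → adequate.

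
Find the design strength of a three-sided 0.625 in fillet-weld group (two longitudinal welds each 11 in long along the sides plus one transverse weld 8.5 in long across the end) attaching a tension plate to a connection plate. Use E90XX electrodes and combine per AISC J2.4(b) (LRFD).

φR_n ≈ 563 kips

E90XX → F_EXX = 90 ksi.
t_e = 0.707 × 0.625 = 0.4419 in.
R_nwl = 0.6 × 90 × 0.4419 × 22 = 524.9 kips (longitudinal, 2 welds).
R_nwt = 0.6 × 90 × 0.4419 × 8.5 = 202.8 kips (transverse, base value).
(i) R_nwl + R_nwt = 727.8 kips; (ii) 0.85 R_nwl + 1.5 R_nwt = 750.4 kips.
R_n = max = 750.4 kips [governs: (ii)]; φR_n = 562.8 kips.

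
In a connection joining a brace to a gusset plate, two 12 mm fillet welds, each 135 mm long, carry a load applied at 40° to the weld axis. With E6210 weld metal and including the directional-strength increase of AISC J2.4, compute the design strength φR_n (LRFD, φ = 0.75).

φR_n ≈ 804 kN

E62XX → F_EXX = 620 MPa.
t_e = 0.707 × 12 = 8.484 mm; A_we = 8.484 × 270 = 2291 mm².
Directional factor: 1.0 + 0.5 sin^1.5(40°) = 1.258.
F_nw = 0.6 × 620 × 1.258 = 467.9 MPa.
φR_n = 0.75 × 467.9 × 2291 × 10⁻³ = 803.8 kN.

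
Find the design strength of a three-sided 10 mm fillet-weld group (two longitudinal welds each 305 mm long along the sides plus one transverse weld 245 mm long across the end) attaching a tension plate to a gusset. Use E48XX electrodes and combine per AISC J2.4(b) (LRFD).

E48XX → F_EXX = 480 MPa.
t_e = 0.707 × 10 = 7.07 mm.
R_nwl = 0.6 × 480 × 7.07 × 610 × 10⁻³ = 1242 kN (longitudinal, 2 welds).
R_nwt = 0.6 × 480 × 7.07 × 245 × 10⁻³ = 498.9 kN (transverse, base value).
(i) R_nwl + R_nwt = 1741 kN; (ii) 0.85 R_nwl + 1.5 R_nwt = 1804 kN.
R_n = max = 1804 kN [governs: (ii)]; φR_n = 1353 kN.

φR_n ≈ 1350 kN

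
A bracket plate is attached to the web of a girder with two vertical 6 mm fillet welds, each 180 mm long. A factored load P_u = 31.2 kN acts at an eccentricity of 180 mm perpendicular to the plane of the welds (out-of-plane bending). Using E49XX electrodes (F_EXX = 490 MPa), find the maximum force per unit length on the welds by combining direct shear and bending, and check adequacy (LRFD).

f_max ≈ 527 N/mm; adequate

L_w = 2 × 180 = 360 mm; section modulus (unit throat) S = 2 × L²/6 = 10800 mm².
Direct shear f_v = P/L_w = 31.2×10³/360 = 86.67 N/mm.
Moment M = P × e = 31.2×10³ × 180 = 5616000 N·mm; bending f_b = M/S = 520 N/mm.
f_max = √(f_v² + f_b²) = √(86.67² + 520²) = 527.2 N/mm.
φr_n = 0.75 × 0.6 × 490 × (0.707 × 6) = 935.4 N/mm → adequate.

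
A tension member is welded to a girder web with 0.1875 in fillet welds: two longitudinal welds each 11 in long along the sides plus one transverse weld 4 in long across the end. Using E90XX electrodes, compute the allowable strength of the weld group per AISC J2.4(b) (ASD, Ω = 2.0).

R_n/Ω ≈ 93.1 kip

E90XX → F_EXX = 90 ksi.
t_e = 0.707 × 0.1875 = 0.1326 in.
R_nwl = 0.6 × 90 × 0.1326 × 22 = 157.5 kip (longitudinal, 2 welds).
R_nwt = 0.6 × 90 × 0.1326 × 4 = 28.63 kip (transverse, base value).
(i) R_nwl + R_nwt = 186.1 kip; (ii) 0.85 R_nwl + 1.5 R_nwt = 176.8 kip.
R_n = max = 186.1 kip [governs: (i)]; R_n/Ω = 93.06 kip.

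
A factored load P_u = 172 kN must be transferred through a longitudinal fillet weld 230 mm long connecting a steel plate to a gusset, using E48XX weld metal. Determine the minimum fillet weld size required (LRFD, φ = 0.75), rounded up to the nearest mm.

E48XX → F_EXX = 480 MPa.
Total weld length L = 230 mm.
Required throat t_e = P_u / (φ × 0.6 F_EXX × L) = 172 / (0.75 × 0.6 × 480 × 230 × 10⁻³) = 3.462 mm.
Required leg w = t_e / 0.707 = 4.897 mm → use 5 mm.

w = 5 mm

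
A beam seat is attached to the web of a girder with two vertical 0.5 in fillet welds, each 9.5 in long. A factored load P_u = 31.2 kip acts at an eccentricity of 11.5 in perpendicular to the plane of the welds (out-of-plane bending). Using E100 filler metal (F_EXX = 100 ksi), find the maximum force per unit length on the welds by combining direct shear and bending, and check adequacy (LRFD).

f_max ≈ 12 kip/in; adequate

L_w = 2 × 9.5 = 19 in; section modulus (unit throat) S = 2 × L²/6 = 30.08 in².
Direct shear f_v = P/L_w = 31.2/19 = 1.642 kip/in.
Moment M = P × e = 31.2 × 11.5 = 358.8 kip·in; bending f_b = M/S = 11.93 kip/in.
f_max = √(f_v² + f_b²) = √(1.642² + 11.93²) = 12.04 kip/in.
φr_n = 0.75 × 0.6 × 100 × (0.707 × 0.5) = 15.91 kip/in → adequate.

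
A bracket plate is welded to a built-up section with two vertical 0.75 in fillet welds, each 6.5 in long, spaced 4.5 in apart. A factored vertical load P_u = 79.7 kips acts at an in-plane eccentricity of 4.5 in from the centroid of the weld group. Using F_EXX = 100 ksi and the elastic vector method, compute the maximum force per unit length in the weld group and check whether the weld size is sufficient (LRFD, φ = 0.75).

f_max ≈ 17 kip/in; adequate

Total weld length L_w = 13 in. Treat welds as unit-width lines.
Polar moment about centroid: J = 2[d³/12 + d(b/2)²] = 2[6.5³/12 + 6.5×2.25²] = 111.6 in³.
Direct shear f_v = P/L_w = 79.7 / 13 = 6.131 kip/in (vertical).
Torsion M = P·e = 79.7 × 4.5 = 358.65 kip·in.
Critical point at (x, y) = (2.25, 3.25) from centroid. f_tx = M·y/J = 10.45 kip/in; f_ty = M·x/J = 7.232 kip/in.
Resultant f_max = √[f_tx² + (f_v + f_ty)²] = √[10.45² + (6.131 + 7.232)²] = 16.96 kip/in.
Capacity per unit length: φr_n = 0.75 × 0.6 × 100 × (0.707 × 0.75) = 23.86 kip/in.
16.96 ≤ 23.86 → adequate.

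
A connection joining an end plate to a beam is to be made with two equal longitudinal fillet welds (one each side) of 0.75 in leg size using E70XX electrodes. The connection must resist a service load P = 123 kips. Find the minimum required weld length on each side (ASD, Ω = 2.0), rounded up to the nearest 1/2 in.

E70XX → F_EXX = 70 ksi.
Throat t_e = 0.707 × 0.75 = 0.5302 in.
r_n/Ω = (0.6 × 70 × 0.5302) / 2.0 = 11.14 kip/in.
L_req = P / (r_n/Ω) = 123 / 11.14 = 11.05 in total.
Per side: 11.05 / 2 = 5.523 in.
Round up → use L = 6 in on each side.

L = 6 in on each side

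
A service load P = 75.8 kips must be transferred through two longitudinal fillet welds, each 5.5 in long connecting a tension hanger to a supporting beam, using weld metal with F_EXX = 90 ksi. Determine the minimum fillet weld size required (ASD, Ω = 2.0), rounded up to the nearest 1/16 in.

w = 3/8 in

Total weld length L = 11 in.
Required throat t_e = P × Ω / (0.6 F_EXX × L) = 75.8 × 2.0 / (0.6 × 90 × 11) = 0.2552 in.
Required leg w = t_e / 0.707 = 0.361 in → use 3/8 in.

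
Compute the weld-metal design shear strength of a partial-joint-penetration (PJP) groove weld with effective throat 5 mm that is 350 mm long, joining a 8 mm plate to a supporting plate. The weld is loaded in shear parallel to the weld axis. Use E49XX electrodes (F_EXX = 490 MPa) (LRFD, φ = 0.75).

Effective throat (given) t_e = 5 mm.
A_we = 5 × 350 = 1750 mm².
F_nw = 0.6 F_EXX = 294 MPa.
φR_n = 0.75 × 294 × 1750 × 10⁻³ = 385.9 kN.

φR_n ≈ 386 kN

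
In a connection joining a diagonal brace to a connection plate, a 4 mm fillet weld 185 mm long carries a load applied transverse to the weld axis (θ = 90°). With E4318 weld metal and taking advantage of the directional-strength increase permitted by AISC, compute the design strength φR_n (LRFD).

φR_n ≈ 152 kN

E43XX → F_EXX = 430 MPa.
t_e = 0.707 × 4 = 2.828 mm; A_we = 2.828 × 185 = 523.2 mm².
Directional factor: 1.0 + 0.5 sin^1.5(90°) = 1.5.
F_nw = 0.6 × 430 × 1.5 = 387 MPa.
φR_n = 0.75 × 387 × 523.2 × 10⁻³ = 151.9 kN.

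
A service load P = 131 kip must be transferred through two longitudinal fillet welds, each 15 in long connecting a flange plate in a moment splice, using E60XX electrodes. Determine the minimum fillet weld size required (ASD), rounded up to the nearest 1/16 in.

E60XX → F_EXX = 60 ksi.
Total weld length L = 30 in.
Required throat t_e = P × Ω / (0.6 F_EXX × L) = 131 × 2.0 / (0.6 × 60 × 30) = 0.2426 in.
Required leg w = t_e / 0.707 = 0.3431 in → use 3/8 in.

w = 3/8 in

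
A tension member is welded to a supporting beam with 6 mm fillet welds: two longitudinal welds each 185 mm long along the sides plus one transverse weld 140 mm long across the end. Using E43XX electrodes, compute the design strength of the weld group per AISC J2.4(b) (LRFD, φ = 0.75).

φR_n ≈ 431 kN

E43XX → F_EXX = 430 MPa.
t_e = 0.707 × 6 = 4.242 mm.
R_nwl = 0.6 × 430 × 4.242 × 370 × 10⁻³ = 404.9 kN (longitudinal, 2 welds).
R_nwt = 0.6 × 430 × 4.242 × 140 × 10⁻³ = 153.2 kN (transverse, base value).
(i) R_nwl + R_nwt = 558.2 kN; (ii) 0.85 R_nwl + 1.5 R_nwt = 574 kN.
R_n = max = 574 kN [governs: (ii)]; φR_n = 430.5 kN.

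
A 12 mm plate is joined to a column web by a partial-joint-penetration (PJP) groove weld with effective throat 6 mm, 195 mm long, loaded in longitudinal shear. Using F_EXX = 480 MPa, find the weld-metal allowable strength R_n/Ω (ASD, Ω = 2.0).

Effective throat (given) t_e = 6 mm.
A_we = 6 × 195 = 1170 mm².
F_nw = 0.6 F_EXX = 288 MPa.
R_n/Ω = (288 × 1170) / 2.0 × 10⁻³ = 168.5 kN.

R_n/Ω ≈ 168 kN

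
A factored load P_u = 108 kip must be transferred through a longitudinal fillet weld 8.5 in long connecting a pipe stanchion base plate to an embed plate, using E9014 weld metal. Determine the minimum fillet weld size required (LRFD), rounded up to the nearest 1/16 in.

w = 1/2 in

E90XX → F_EXX = 90 ksi.
Total weld length L = 8.5 in.
Required throat t_e = P_u / (φ × 0.6 F_EXX × L) = 108 / (0.75 × 0.6 × 90 × 8.5) = 0.3137 in.
Required leg w = t_e / 0.707 = 0.4437 in → use 1/2 in.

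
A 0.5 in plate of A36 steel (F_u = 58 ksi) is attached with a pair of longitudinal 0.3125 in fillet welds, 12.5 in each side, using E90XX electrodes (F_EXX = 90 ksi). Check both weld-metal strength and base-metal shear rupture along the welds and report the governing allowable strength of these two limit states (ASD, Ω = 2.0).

R_n/Ω ≈ 149 kip (weld metal governs)

t_e = 0.707 × 0.3125 = 0.2209 in; L = 25 in.
Weld metal: R_n/Ω = (1/2.0) × 0.6 × 90 × 0.2209 × 25 = 149.1 kip.
Base metal (shear rupture): R_n/Ω = (1/2.0) × 0.6 × 58 × 0.5 × 25 = 217.5 kip.
Governing: weld metal.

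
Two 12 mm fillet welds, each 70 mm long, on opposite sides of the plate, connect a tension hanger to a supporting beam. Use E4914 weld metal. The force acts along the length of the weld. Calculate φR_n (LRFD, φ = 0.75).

E49XX → F_EXX = 490 MPa.
Effective throat t_e = 0.707 × 12 = 8.484 mm.
Total length L = 140 mm; A_we = 8.484 × 140 = 1188 mm².
F_nw = 0.6 F_EXX = 0.6 × 490 = 294 MPa.
φR_n = 0.75 × 294 × 1188 × 10⁻³ = 261.9 kN.

φR_n ≈ 262 kN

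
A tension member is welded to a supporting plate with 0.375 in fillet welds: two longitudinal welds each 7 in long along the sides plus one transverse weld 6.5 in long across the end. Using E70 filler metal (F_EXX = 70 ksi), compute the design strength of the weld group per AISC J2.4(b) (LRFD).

φR_n ≈ 181 kips

t_e = 0.707 × 0.375 = 0.2651 in.
R_nwl = 0.6 × 70 × 0.2651 × 14 = 155.9 kips (longitudinal, 2 welds).
R_nwt = 0.6 × 70 × 0.2651 × 6.5 = 72.38 kips (transverse, base value).
(i) R_nwl + R_nwt = 228.3 kips; (ii) 0.85 R_nwl + 1.5 R_nwt = 241.1 kips.
R_n = max = 241.1 kips [governs: (ii)]; φR_n = 180.8 kips.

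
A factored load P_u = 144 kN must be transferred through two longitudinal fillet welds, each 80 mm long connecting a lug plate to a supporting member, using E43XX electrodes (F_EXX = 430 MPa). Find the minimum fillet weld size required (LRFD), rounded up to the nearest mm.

Total weld length L = 160 mm.
Required throat t_e = P_u / (φ × 0.6 F_EXX × L) = 144 / (0.75 × 0.6 × 430 × 160 × 10⁻³) = 4.651 mm.
Required leg w = t_e / 0.707 = 6.579 mm → use 7 mm.

w = 7 mm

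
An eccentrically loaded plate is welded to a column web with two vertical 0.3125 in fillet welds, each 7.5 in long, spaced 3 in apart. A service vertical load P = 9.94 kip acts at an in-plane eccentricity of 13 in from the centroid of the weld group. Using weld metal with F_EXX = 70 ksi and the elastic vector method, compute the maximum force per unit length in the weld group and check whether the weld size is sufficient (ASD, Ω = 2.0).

f_max ≈ 5.3 kip/in; NOT adequate

Total weld length L_w = 15 in. Treat welds as unit-width lines.
Polar moment about centroid: J = 2[d³/12 + d(b/2)²] = 2[7.5³/12 + 7.5×1.5²] = 104.1 in³.
Direct shear f_v = P/L_w = 9.94 / 15 = 0.6627 kip/in (vertical).
Torsion M = P·e = 9.94 × 13 = 129.22 kip·in.
Critical point at (x, y) = (1.5, 3.75) from centroid. f_tx = M·y/J = 4.657 kip/in; f_ty = M·x/J = 1.863 kip/in.
Resultant f_max = √[f_tx² + (f_v + f_ty)²] = √[4.657² + (0.6627 + 1.863)²] = 5.297 kip/in.
Capacity per unit length: r_n/Ω = (1/2.0) × 0.6 × 70 × (0.707 × 0.3125) = 4.64 kip/in.
5.297 > 4.64 → NOT adequate.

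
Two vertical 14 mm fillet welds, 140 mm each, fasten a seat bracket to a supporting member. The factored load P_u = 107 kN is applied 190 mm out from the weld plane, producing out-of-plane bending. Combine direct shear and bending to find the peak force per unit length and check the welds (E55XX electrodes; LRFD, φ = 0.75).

f_max ≈ 3140 N/mm; NOT adequate

E55XX → F_EXX = 550 MPa.
L_w = 2 × 140 = 280 mm; section modulus (unit throat) S = 2 × L²/6 = 6533 mm².
Direct shear f_v = P/L_w = 107×10³/280 = 382.1 N/mm.
Moment M = P × e = 107×10³ × 190 = 20330000 N·mm; bending f_b = M/S = 3112 N/mm.
f_max = √(f_v² + f_b²) = √(382.1² + 3112²) = 3135 N/mm.
φr_n = 0.75 × 0.6 × 550 × (0.707 × 14) = 2450 N/mm → NOT adequate.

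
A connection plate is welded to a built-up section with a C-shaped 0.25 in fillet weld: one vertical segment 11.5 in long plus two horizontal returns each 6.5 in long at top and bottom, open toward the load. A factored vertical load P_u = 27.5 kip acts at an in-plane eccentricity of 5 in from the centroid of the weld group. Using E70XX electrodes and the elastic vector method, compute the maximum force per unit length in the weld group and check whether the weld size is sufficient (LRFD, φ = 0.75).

f_max ≈ 2.42 kip/in; adequate

E70XX → F_EXX = 70 ksi.
Total weld length L_w = 24.5 in. Treat welds as unit-width lines.
Centroid: x̄ = 2×6.5×3.25 / 24.5 = 1.724 in from the vertical weld.
Polar moment about centroid: J = I_x + I_y = [11.5³/12 + 2×6.5×5.75²] + [11.5×1.724² + 2(6.5³/12 + 6.5×1.526²)] = 666.8 in³.
Direct shear f_v = P/L_w = 27.5 / 24.5 = 1.122 kip/in (vertical).
Torsion M = P·e = 27.5 × 5 = 137.5 kip·in.
Critical point at (x, y) = (4.776, 5.75) from centroid. f_tx = M·y/J = 1.186 kip/in; f_ty = M·x/J = 0.9848 kip/in.
Resultant f_max = √[f_tx² + (f_v + f_ty)²] = √[1.186² + (1.122 + 0.9848)²] = 2.418 kip/in.
Capacity per unit length: φr_n = 0.75 × 0.6 × 70 × (0.707 × 0.25) = 5.568 kip/in.
2.418 ≤ 5.568 → adequate.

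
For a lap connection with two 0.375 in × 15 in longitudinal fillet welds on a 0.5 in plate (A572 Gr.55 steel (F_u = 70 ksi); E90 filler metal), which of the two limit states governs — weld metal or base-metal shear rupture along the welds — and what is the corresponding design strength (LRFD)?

φR_n ≈ 322 kip (weld metal governs)

E90XX → F_EXX = 90 ksi.
t_e = 0.707 × 0.375 = 0.2651 in; L = 30 in.
Weld metal: φR_n = 0.75 × 0.6 × 90 × 0.2651 × 30 = 322.1 kip.
Base metal (shear rupture): φR_n = 0.75 × 0.6 × 70 × 0.5 × 30 = 472.5 kip.
Governing: weld metal.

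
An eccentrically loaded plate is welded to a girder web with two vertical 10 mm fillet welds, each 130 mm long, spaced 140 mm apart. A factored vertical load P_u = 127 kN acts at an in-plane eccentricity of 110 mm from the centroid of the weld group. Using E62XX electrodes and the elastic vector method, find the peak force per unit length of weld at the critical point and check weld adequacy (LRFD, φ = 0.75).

f_max ≈ 1220 N/mm; adequate

E62XX → F_EXX = 620 MPa.
Total weld length L_w = 260 mm. Treat welds as unit-width lines.
Polar moment about centroid: J = 2[d³/12 + d(b/2)²] = 2[130³/12 + 130×70²] = 1640000 mm³.
Direct shear f_v = P/L_w = 127×10³ / 260 = 488.5 N/mm (vertical).
Torsion M = P·e = 127×10³ × 110 = 13970000 N·mm.
Critical point at (x, y) = (70, 65) from centroid. f_tx = M·y/J = 553.6 N/mm; f_ty = M·x/J = 596.2 N/mm.
Resultant f_max = √[f_tx² + (f_v + f_ty)²] = √[553.6² + (488.5 + 596.2)²] = 1218 N/mm.
Capacity per unit length: φr_n = 0.75 × 0.6 × 620 × (0.707 × 10) = 1973 N/mm.
1218 ≤ 1973 → adequate.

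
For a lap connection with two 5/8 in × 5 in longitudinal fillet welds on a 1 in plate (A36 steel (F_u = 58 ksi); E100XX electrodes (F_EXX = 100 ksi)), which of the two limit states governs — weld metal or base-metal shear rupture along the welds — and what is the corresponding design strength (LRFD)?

φR_n ≈ 199 kips (weld metal governs)

t_e = 0.707 × 0.625 = 0.4419 in; L = 10 in.
Weld metal: φR_n = 0.75 × 0.6 × 100 × 0.4419 × 10 = 198.8 kips.
Base metal (shear rupture): φR_n = 0.75 × 0.6 × 58 × 1 × 10 = 261 kips.
Governing: weld metal.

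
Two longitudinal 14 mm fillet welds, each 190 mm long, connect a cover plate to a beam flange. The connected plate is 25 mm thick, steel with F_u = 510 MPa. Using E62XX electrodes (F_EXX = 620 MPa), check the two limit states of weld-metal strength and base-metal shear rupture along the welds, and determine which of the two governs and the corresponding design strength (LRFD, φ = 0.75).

t_e = 0.707 × 14 = 9.898 mm; L = 380 mm.
Weld metal: φR_n = 0.75 × 0.6 × 620 × 9.898 × 380 × 10⁻³ = 1049 kN.
Base metal (shear rupture): φR_n = 0.75 × 0.6 × 510 × 25 × 380 × 10⁻³ = 2180 kN.
Governing: weld metal.

φR_n ≈ 1050 kN (weld metal governs)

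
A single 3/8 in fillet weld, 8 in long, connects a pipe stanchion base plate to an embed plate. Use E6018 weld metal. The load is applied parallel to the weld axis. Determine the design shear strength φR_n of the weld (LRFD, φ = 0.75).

φR_n ≈ 57.3 kip

E60XX → F_EXX = 60 ksi.
Effective throat t_e = 0.707 × 0.375 = 0.2651 in.
Total length L = 8 in; A_we = 0.2651 × 8 = 2.121 in².
F_nw = 0.6 F_EXX = 0.6 × 60 = 36 ksi.
φR_n = 0.75 × 36 × 2.121 = 57.27 kip.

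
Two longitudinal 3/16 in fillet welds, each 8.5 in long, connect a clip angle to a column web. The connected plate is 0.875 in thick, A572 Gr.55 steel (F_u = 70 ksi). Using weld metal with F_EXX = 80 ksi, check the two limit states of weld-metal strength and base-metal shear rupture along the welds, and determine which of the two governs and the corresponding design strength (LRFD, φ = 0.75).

t_e = 0.707 × 0.1875 = 0.1326 in; L = 17 in.
Weld metal: φR_n = 0.75 × 0.6 × 80 × 0.1326 × 17 = 81.13 kip.
Base metal (shear rupture): φR_n = 0.75 × 0.6 × 70 × 0.875 × 17 = 468.6 kip.
Governing: weld metal.

φR_n ≈ 81.1 kip (weld metal governs)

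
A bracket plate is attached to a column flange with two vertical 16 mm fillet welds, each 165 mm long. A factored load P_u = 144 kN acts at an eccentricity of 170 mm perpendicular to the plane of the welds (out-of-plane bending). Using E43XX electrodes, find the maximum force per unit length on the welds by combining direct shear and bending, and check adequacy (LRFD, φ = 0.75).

f_max ≈ 2730 N/mm; NOT adequate

E43XX → F_EXX = 430 MPa.
L_w = 2 × 165 = 330 mm; section modulus (unit throat) S = 2 × L²/6 = 9075 mm².
Direct shear f_v = P/L_w = 144×10³/330 = 436.4 N/mm.
Moment M = P × e = 144×10³ × 170 = 24480000 N·mm; bending f_b = M/S = 2698 N/mm.
f_max = √(f_v² + f_b²) = √(436.4² + 2698²) = 2733 N/mm.
φr_n = 0.75 × 0.6 × 430 × (0.707 × 16) = 2189 N/mm → NOT adequate.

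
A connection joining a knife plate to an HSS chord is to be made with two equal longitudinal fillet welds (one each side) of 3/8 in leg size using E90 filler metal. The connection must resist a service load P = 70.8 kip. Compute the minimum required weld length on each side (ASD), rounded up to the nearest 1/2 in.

L = 5 in on each side

E90XX → F_EXX = 90 ksi.
Throat t_e = 0.707 × 0.375 = 0.2651 in.
r_n/Ω = (0.6 × 90 × 0.2651) / 2.0 = 7.158 kip/in.
L_req = P / (r_n/Ω) = 70.8 / 7.158 = 9.891 in total.
Per side: 9.891 / 2 = 4.945 in.
Round up → use L = 5 in on each side.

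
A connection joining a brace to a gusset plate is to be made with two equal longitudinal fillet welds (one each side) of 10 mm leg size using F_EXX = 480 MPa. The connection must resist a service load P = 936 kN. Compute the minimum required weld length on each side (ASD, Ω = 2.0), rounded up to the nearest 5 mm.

L = 460 mm on each side

Throat t_e = 0.707 × 10 = 7.07 mm.
r_n/Ω = (0.6 × 480 × 7.07) / 2.0 = 1018 N/mm = 1.018 kN/mm.
L_req = P / (r_n/Ω) = 936 / 1.018 = 919.4 mm total.
Per side: 919.4 / 2 = 459.7 mm.
Round up → use L = 460 mm on each side.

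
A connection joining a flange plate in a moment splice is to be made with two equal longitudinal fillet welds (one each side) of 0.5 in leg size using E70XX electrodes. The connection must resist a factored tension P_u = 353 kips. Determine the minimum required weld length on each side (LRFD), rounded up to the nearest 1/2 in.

E70XX → F_EXX = 70 ksi.
Throat t_e = 0.707 × 0.5 = 0.3535 in.
φr_n = 0.75 × 0.6 × 70 × 0.3535 = 11.14 kips/in.
L_req = P_u / φr_n = 353 / 11.14 = 31.7 in total.
Per side: 31.7 / 2 = 15.85 in.
Round up → use L = 16 in on each side.

L = 16 in on each side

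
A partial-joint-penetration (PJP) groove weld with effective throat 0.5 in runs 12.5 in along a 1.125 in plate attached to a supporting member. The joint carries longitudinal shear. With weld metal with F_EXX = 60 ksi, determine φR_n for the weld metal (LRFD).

φR_n ≈ 169 kip

Effective throat (given) t_e = 0.5 in.
A_we = 0.5 × 12.5 = 6.25 in².
F_nw = 0.6 F_EXX = 36 ksi.
φR_n = 0.75 × 36 × 6.25 = 168.8 kip.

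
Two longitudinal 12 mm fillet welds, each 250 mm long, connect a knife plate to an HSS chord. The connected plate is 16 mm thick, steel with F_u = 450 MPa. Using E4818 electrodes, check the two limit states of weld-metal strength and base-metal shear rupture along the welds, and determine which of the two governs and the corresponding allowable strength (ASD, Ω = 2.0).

E48XX → F_EXX = 480 MPa.
t_e = 0.707 × 12 = 8.484 mm; L = 500 mm.
Weld metal: R_n/Ω = (1/2.0) × 0.6 × 480 × 8.484 × 500 × 10⁻³ = 610.8 kN.
Base metal (shear rupture): R_n/Ω = (1/2.0) × 0.6 × 450 × 16 × 500 × 10⁻³ = 1080 kN.
Governing: weld metal.

R_n/Ω ≈ 611 kN (weld metal governs)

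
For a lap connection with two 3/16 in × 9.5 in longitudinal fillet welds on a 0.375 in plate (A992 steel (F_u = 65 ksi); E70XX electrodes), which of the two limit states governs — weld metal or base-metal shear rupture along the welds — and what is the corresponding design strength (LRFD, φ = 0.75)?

E70XX → F_EXX = 70 ksi.
t_e = 0.707 × 0.1875 = 0.1326 in; L = 19 in.
Weld metal: φR_n = 0.75 × 0.6 × 70 × 0.1326 × 19 = 79.34 kips.
Base metal (shear rupture): φR_n = 0.75 × 0.6 × 65 × 0.375 × 19 = 208.4 kips.
Governing: weld metal.

φR_n ≈ 79.3 kips (weld metal governs)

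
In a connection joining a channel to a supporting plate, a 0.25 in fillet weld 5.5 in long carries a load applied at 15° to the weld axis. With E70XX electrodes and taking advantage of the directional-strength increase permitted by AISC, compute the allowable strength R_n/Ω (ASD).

R_n/Ω ≈ 21.8 kips

E70XX → F_EXX = 70 ksi.
t_e = 0.707 × 0.25 = 0.1767 in; A_we = 0.1767 × 5.5 = 0.9721 in².
Directional factor: 1.0 + 0.5 sin^1.5(15°) = 1.066.
F_nw = 0.6 × 70 × 1.066 = 44.77 ksi.
R_n/Ω = (44.77 × 0.9721) / 2.0 = 21.76 kips.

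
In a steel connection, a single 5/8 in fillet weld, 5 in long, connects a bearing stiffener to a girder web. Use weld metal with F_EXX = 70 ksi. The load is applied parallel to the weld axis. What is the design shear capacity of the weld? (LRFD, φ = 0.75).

φR_n ≈ 69.6 kip

Effective throat t_e = 0.707 × 0.625 = 0.4419 in.
Total length L = 5 in; A_we = 0.4419 × 5 = 2.209 in².
F_nw = 0.6 F_EXX = 0.6 × 70 = 42 ksi.
φR_n = 0.75 × 42 × 2.209 = 69.6 kip.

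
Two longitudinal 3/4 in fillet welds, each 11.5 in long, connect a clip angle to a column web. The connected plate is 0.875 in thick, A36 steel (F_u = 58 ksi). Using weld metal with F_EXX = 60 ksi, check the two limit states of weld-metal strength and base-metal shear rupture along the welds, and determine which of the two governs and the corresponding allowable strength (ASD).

t_e = 0.707 × 0.75 = 0.5302 in; L = 23 in.
Weld metal: R_n/Ω = (1/2.0) × 0.6 × 60 × 0.5302 × 23 = 219.5 kip.
Base metal (shear rupture): R_n/Ω = (1/2.0) × 0.6 × 58 × 0.875 × 23 = 350.2 kip.
Governing: weld metal.

R_n/Ω ≈ 220 kip (weld metal governs)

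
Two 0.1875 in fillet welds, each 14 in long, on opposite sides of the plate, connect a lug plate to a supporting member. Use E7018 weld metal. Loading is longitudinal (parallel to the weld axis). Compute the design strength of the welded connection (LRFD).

φR_n ≈ 117 kip

E70XX → F_EXX = 70 ksi.
Effective throat t_e = 0.707 × 0.1875 = 0.1326 in.
Total length L = 28 in; A_we = 0.1326 × 28 = 3.712 in².
F_nw = 0.6 F_EXX = 0.6 × 70 = 42 ksi.
φR_n = 0.75 × 42 × 3.712 = 116.9 kip.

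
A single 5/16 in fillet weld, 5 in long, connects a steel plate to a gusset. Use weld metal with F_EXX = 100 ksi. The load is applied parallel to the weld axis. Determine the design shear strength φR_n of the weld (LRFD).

φR_n ≈ 49.7 kip

Effective throat t_e = 0.707 × 0.3125 = 0.2209 in.
Total length L = 5 in; A_we = 0.2209 × 5 = 1.105 in².
F_nw = 0.6 F_EXX = 0.6 × 100 = 60 ksi.
φR_n = 0.75 × 60 × 1.105 = 49.71 kip.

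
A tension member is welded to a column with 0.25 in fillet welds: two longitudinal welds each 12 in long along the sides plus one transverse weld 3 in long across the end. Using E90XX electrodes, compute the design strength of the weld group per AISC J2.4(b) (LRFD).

E90XX → F_EXX = 90 ksi.
t_e = 0.707 × 0.25 = 0.1767 in.
R_nwl = 0.6 × 90 × 0.1767 × 24 = 229.1 kips (longitudinal, 2 welds).
R_nwt = 0.6 × 90 × 0.1767 × 3 = 28.63 kips (transverse, base value).
(i) R_nwl + R_nwt = 257.7 kips; (ii) 0.85 R_nwl + 1.5 R_nwt = 237.7 kips.
R_n = max = 257.7 kips [governs: (i)]; φR_n = 193.3 kips.

φR_n ≈ 193 kips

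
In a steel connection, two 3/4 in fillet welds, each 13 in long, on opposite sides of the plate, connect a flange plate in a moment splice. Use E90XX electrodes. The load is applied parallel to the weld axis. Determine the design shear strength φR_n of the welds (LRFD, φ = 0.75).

E90XX → F_EXX = 90 ksi.
Effective throat t_e = 0.707 × 0.75 = 0.5302 in.
Total length L = 26 in; A_we = 0.5302 × 26 = 13.79 in².
F_nw = 0.6 F_EXX = 0.6 × 90 = 54 ksi.
φR_n = 0.75 × 54 × 13.79 = 558.4 kip.

φR_n ≈ 558 kip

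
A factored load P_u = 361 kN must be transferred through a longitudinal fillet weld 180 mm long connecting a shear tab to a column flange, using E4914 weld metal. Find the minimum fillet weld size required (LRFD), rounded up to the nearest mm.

E49XX → F_EXX = 490 MPa.
Total weld length L = 180 mm.
Required throat t_e = P_u / (φ × 0.6 F_EXX × L) = 361 / (0.75 × 0.6 × 490 × 180 × 10⁻³) = 9.095 mm.
Required leg w = t_e / 0.707 = 12.86 mm → use 13 mm.

w = 13 mm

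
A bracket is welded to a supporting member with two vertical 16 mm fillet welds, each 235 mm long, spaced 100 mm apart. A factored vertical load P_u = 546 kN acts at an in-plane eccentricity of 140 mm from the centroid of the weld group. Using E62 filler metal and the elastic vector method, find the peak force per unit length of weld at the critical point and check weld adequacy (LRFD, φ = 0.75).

E62XX → F_EXX = 620 MPa.
Total weld length L_w = 470 mm. Treat welds as unit-width lines.
Polar moment about centroid: J = 2[d³/12 + d(b/2)²] = 2[235³/12 + 235×50²] = 3338000 mm³.
Direct shear f_v = P/L_w = 546×10³ / 470 = 1162 N/mm (vertical).
Torsion M = P·e = 546×10³ × 140 = 76440000 N·mm.
Critical point at (x, y) = (50, 117.5) from centroid. f_tx = M·y/J = 2691 N/mm; f_ty = M·x/J = 1145 N/mm.
Resultant f_max = √[f_tx² + (f_v + f_ty)²] = √[2691² + (1162 + 1145)²] = 3544 N/mm.
Capacity per unit length: φr_n = 0.75 × 0.6 × 620 × (0.707 × 16) = 3156 N/mm.
3544 > 3156 → NOT adequate.

f_max ≈ 3540 N/mm; NOT adequate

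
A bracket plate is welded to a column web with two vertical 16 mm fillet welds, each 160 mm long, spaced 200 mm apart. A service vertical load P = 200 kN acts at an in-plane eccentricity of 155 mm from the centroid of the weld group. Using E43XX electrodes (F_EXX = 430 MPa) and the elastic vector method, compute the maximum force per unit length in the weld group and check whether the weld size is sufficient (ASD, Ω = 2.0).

Total weld length L_w = 320 mm. Treat welds as unit-width lines.
Polar moment about centroid: J = 2[d³/12 + d(b/2)²] = 2[160³/12 + 160×100²] = 3883000 mm³.
Direct shear f_v = P/L_w = 200×10³ / 320 = 625 N/mm (vertical).
Torsion M = P·e = 200×10³ × 155 = 31000000 N·mm.
Critical point at (x, y) = (100, 80) from centroid. f_tx = M·y/J = 638.7 N/mm; f_ty = M·x/J = 798.4 N/mm.
Resultant f_max = √[f_tx² + (f_v + f_ty)²] = √[638.7² + (625 + 798.4)²] = 1560 N/mm.
Capacity per unit length: r_n/Ω = (1/2.0) × 0.6 × 430 × (0.707 × 16) = 1459 N/mm.
1560 > 1459 → NOT adequate.

f_max ≈ 1560 N/mm; NOT adequate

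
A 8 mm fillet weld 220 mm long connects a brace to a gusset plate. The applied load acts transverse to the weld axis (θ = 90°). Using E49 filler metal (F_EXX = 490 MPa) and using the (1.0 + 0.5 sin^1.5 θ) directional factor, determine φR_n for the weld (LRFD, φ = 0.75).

t_e = 0.707 × 8 = 5.656 mm; A_we = 5.656 × 220 = 1244 mm².
Directional factor: 1.0 + 0.5 sin^1.5(90°) = 1.5.
F_nw = 0.6 × 490 × 1.5 = 441 MPa.
φR_n = 0.75 × 441 × 1244 × 10⁻³ = 411.6 kN.

φR_n ≈ 412 kN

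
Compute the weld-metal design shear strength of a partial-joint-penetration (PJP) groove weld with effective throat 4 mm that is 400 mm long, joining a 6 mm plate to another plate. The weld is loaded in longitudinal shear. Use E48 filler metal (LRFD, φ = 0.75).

φR_n ≈ 346 kN

E48XX → F_EXX = 480 MPa.
Effective throat (given) t_e = 4 mm.
A_we = 4 × 400 = 1600 mm².
F_nw = 0.6 F_EXX = 288 MPa.
φR_n = 0.75 × 288 × 1600 × 10⁻³ = 345.6 kN.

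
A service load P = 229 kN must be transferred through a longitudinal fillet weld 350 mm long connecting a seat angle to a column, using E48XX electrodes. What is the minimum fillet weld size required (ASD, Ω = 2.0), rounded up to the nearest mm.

E48XX → F_EXX = 480 MPa.
Total weld length L = 350 mm.
Required throat t_e = P × Ω / (0.6 F_EXX × L) = 229 × 2.0 / (0.6 × 480 × 350 × 10⁻³) = 4.544 mm.
Required leg w = t_e / 0.707 = 6.427 mm → use 7 mm.

w = 7 mm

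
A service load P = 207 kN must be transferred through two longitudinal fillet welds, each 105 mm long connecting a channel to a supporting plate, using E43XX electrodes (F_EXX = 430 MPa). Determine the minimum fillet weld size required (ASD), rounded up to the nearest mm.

Total weld length L = 210 mm.
Required throat t_e = P × Ω / (0.6 F_EXX × L) = 207 × 2.0 / (0.6 × 430 × 210 × 10⁻³) = 7.641 mm.
Required leg w = t_e / 0.707 = 10.81 mm → use 11 mm.

w = 11 mm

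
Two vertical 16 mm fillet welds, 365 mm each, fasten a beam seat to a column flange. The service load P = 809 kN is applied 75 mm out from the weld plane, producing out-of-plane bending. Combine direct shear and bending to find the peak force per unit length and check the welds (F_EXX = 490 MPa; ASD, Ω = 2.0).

L_w = 2 × 365 = 730 mm; section modulus (unit throat) S = 2 × L²/6 = 44410 mm².
Direct shear f_v = P/L_w = 809×10³/730 = 1108 N/mm.
Moment M = P × e = 809×10³ × 75 = 60675000 N·mm; bending f_b = M/S = 1366 N/mm.
f_max = √(f_v² + f_b²) = √(1108² + 1366²) = 1759 N/mm.
r_n/Ω = (1/2.0) × 0.6 × 490 × (0.707 × 16) = 1663 N/mm → NOT adequate.

f_max ≈ 1760 N/mm; NOT adequate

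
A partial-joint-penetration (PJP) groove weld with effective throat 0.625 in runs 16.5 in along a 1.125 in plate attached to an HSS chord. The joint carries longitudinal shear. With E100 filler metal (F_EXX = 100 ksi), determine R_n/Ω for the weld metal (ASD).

R_n/Ω ≈ 309 kip

Effective throat (given) t_e = 0.625 in.
A_we = 0.625 × 16.5 = 10.31 in².
F_nw = 0.6 F_EXX = 60 ksi.
R_n/Ω = (60 × 10.31) / 2.0 = 309.4 kip.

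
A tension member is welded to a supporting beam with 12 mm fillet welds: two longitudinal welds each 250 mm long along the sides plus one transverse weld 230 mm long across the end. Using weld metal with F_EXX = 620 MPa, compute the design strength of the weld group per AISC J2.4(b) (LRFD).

t_e = 0.707 × 12 = 8.484 mm.
R_nwl = 0.6 × 620 × 8.484 × 500 × 10⁻³ = 1578 kN (longitudinal, 2 welds).
R_nwt = 0.6 × 620 × 8.484 × 230 × 10⁻³ = 725.9 kN (transverse, base value).
(i) R_nwl + R_nwt = 2304 kN; (ii) 0.85 R_nwl + 1.5 R_nwt = 2430 kN.
R_n = max = 2430 kN [governs: (ii)]; φR_n = 1823 kN.

φR_n ≈ 1820 kN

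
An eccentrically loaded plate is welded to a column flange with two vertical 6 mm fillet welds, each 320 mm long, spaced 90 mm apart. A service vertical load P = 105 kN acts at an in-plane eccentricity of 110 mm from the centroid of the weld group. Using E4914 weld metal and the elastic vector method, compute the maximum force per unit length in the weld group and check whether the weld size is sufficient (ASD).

E49XX → F_EXX = 490 MPa.
Total weld length L_w = 640 mm. Treat welds as unit-width lines.
Polar moment about centroid: J = 2[d³/12 + d(b/2)²] = 2[320³/12 + 320×45²] = 6757000 mm³.
Direct shear f_v = P/L_w = 105×10³ / 640 = 164.1 N/mm (vertical).
Torsion M = P·e = 105×10³ × 110 = 11550000 N·mm.
Critical point at (x, y) = (45, 160) from centroid. f_tx = M·y/J = 273.5 N/mm; f_ty = M·x/J = 76.92 N/mm.
Resultant f_max = √[f_tx² + (f_v + f_ty)²] = √[273.5² + (164.1 + 76.92)²] = 364.5 N/mm.
Capacity per unit length: r_n/Ω = (1/2.0) × 0.6 × 490 × (0.707 × 6) = 623.6 N/mm.
364.5 ≤ 623.6 → adequate.

f_max ≈ 365 N/mm; adequate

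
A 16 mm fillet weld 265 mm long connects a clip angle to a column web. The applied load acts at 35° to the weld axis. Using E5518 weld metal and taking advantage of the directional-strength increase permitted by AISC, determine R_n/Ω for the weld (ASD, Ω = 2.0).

E55XX → F_EXX = 550 MPa.
t_e = 0.707 × 16 = 11.31 mm; A_we = 11.31 × 265 = 2998 mm².
Directional factor: 1.0 + 0.5 sin^1.5(35°) = 1.217.
F_nw = 0.6 × 550 × 1.217 = 401.7 MPa.
R_n/Ω = (401.7 × 2998) / 2.0 × 10⁻³ = 602 kN.

R_n/Ω ≈ 602 kN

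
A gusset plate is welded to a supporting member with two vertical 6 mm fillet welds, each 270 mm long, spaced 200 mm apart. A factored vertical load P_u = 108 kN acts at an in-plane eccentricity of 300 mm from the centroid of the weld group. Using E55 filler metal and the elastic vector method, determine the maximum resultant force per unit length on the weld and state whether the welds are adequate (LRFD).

E55XX → F_EXX = 550 MPa.
Total weld length L_w = 540 mm. Treat welds as unit-width lines.
Polar moment about centroid: J = 2[d³/12 + d(b/2)²] = 2[270³/12 + 270×100²] = 8680000 mm³.
Direct shear f_v = P/L_w = 108×10³ / 540 = 200 N/mm (vertical).
Torsion M = P·e = 108×10³ × 300 = 32400000 N·mm.
Critical point at (x, y) = (100, 135) from centroid. f_tx = M·y/J = 503.9 N/mm; f_ty = M·x/J = 373.3 N/mm.
Resultant f_max = √[f_tx² + (f_v + f_ty)²] = √[503.9² + (200 + 373.3)²] = 763.2 N/mm.
Capacity per unit length: φr_n = 0.75 × 0.6 × 550 × (0.707 × 6) = 1050 N/mm.
763.2 ≤ 1050 → adequate.

f_max ≈ 763 N/mm; adequate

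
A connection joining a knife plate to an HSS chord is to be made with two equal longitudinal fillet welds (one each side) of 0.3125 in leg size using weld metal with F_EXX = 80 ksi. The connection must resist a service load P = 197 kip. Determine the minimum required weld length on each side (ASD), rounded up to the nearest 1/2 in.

Throat t_e = 0.707 × 0.3125 = 0.2209 in.
r_n/Ω = (0.6 × 80 × 0.2209) / 2.0 = 5.302 kip/in.
L_req = P / (r_n/Ω) = 197 / 5.302 = 37.15 in total.
Per side: 37.15 / 2 = 18.58 in.
Round up → use L = 19 in on each side.

L = 19 in on each side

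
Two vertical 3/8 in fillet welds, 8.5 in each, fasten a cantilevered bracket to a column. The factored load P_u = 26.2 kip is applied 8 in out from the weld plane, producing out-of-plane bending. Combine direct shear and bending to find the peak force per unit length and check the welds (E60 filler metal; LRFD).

E60XX → F_EXX = 60 ksi.
L_w = 2 × 8.5 = 17 in; section modulus (unit throat) S = 2 × L²/6 = 24.08 in².
Direct shear f_v = P/L_w = 26.2/17 = 1.541 kip/in.
Moment M = P × e = 26.2 × 8 = 209.6 kip·in; bending f_b = M/S = 8.703 kip/in.
f_max = √(f_v² + f_b²) = √(1.541² + 8.703²) = 8.839 kip/in.
φr_n = 0.75 × 0.6 × 60 × (0.707 × 0.375) = 7.158 kip/in → NOT adequate.

f_max ≈ 8.84 kip/in; NOT adequate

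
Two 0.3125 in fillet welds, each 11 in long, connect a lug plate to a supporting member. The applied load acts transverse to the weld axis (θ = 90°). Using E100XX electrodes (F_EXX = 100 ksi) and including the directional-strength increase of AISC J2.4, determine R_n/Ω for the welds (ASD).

t_e = 0.707 × 0.3125 = 0.2209 in; A_we = 0.2209 × 22 = 4.861 in².
Directional factor: 1.0 + 0.5 sin^1.5(90°) = 1.5.
F_nw = 0.6 × 100 × 1.5 = 90 ksi.
R_n/Ω = (90 × 4.861) / 2.0 = 218.7 kips.

R_n/Ω ≈ 219 kips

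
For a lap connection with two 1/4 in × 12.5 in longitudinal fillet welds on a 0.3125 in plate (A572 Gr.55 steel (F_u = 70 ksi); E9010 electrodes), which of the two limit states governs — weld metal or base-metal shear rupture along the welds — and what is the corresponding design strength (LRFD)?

φR_n ≈ 179 kip (weld metal governs)

E90XX → F_EXX = 90 ksi.
t_e = 0.707 × 0.25 = 0.1767 in; L = 25 in.
Weld metal: φR_n = 0.75 × 0.6 × 90 × 0.1767 × 25 = 179 kip.
Base metal (shear rupture): φR_n = 0.75 × 0.6 × 70 × 0.3125 × 25 = 246.1 kip.
Governing: weld metal.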